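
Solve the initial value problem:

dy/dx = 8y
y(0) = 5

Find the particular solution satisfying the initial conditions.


General solution of y' = 8y is y = Ce^(8x).
Apply y(0) = 5: C = 5.
Particular solution: y = 5e^(8x).


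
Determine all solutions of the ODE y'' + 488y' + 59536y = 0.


Characteristic equation: r² + 488r + 59536 = 0, i.e. (r + 244)² = 0.
Repeated root r = -244; include an x factor for the second linearly independent solution.
General solution: y = (C₁ + C₂x)e^(-244x).


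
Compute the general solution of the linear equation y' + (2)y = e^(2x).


P(x) = 2 ⇒ μ = e^(2x).
(μ y)' = e^(4x) ⇒ μ y = e^(4x)/4 + C.
Divide by μ: y = (1/4)e^(2x) + Ce^(-2x).


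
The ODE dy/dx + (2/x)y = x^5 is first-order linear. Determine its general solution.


P(x) = 2/x ⇒ μ = x^2.
(x^2 y)' = x^7 ⇒ x^2 y = x^8/(8) + C.
Solve for y: y = (1/8)x^6 + C/x^2.


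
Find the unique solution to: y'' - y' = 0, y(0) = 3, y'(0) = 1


Characteristic roots of r² - r = 0 are 1, 0.
General solution y = c₁ e^(x) + c₂.
Apply y(0) = 3: c₁ + c₂ = 3. Apply y'(0) = 1: 1 c₁ + 0 c₂ = 1.
Solve: c₁ = 1, c₂ = 2.
Particular solution: y = e^(x) + 2.


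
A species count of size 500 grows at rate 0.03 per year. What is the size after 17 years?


The ODE dP/dt = 0.03P has solution P(t) = P(0)e^(0.03t).
Substitute P(0) = 500 and t = 17: P(17) = 500 e^(0.51) ≈ 833.


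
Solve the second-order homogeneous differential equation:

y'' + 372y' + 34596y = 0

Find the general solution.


Characteristic equation: r² + 372r + 34596 = 0, i.e. (r + 186)² = 0.
Repeated root r = -186; include an x factor for the second linearly independent solution.
General solution: y = (C₁ + C₂x)e^(-186x).


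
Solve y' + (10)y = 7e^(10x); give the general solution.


P(x) = 10 ⇒ μ = e^(10x).
(μ y)' = 7e^(20x) ⇒ μ y = (7/20)e^(20x) + C.
Divide by μ: y = (7/20)e^(10x) + Ce^(-10x).


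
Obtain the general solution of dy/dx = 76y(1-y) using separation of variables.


Separate: dy/[y(1-y)] = 76 dx.
Partial fractions: 1/[y(1-y)] = 1/y + 1/(1-y).
Integrate: ln|y/(1-y)| = 76x + C₀.
Solve for y: y = 1/(1 + Ce^(-76x)).


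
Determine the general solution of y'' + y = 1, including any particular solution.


Homogeneous part: r² + 1 = 0 ⇒ r = ±1i, so y_h = C₁cos(x) + C₂sin(x).
Try constant y_p = A; plug in: 1A = 1 ⇒ A = 1.
General solution: y = C₁cos(x) + C₂sin(x) + 1.


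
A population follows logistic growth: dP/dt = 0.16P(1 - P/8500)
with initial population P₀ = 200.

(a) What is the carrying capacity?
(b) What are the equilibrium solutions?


Logistic ODE dP/dt = 0.16P(1 - P/8500) has equilibria where dP/dt = 0, i.e. P = 0 or P = 8500.
The coefficient (1 - P/K) = 0 when P = K, identifying K = 8500 as the carrying capacity.
(a) K = 8500; (b) equilibria P = 0 and P = 8500.


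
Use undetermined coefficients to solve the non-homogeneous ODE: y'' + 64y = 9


Homogeneous part: r² + 64 = 0 ⇒ r = ±8i, so y_h = C₁cos(8x) + C₂sin(8x).
Try constant y_p = A; plug in: 64A = 9 ⇒ A = 9/64.
General solution: y = C₁cos(8x) + C₂sin(8x) + 9/64.


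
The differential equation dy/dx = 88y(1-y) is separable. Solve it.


Separate: dy/[y(1-y)] = 88 dx.
Partial fractions: 1/[y(1-y)] = 1/y + 1/(1-y).
Integrate: ln|y/(1-y)| = 88x + C₀.
Solve for y: y = 1/(1 + Ce^(-88x)).


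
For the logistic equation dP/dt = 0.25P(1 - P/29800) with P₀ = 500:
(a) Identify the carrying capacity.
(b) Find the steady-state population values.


Logistic ODE dP/dt = 0.25P(1 - P/29800) has equilibria where dP/dt = 0, i.e. P = 0 or P = 29800.
The coefficient (1 - P/K) = 0 when P = K, identifying K = 29800 as the carrying capacity.
(a) K = 29800; (b) equilibria P = 0 and P = 29800.


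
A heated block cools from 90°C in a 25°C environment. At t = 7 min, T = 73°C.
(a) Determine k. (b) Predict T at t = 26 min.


Newton's law: T(t) = T_a + (T₀ - T_a)e^(-kt).
(a) Use T(7) = 73: (73 - 25)/(90 - 25) = e^(-k·7), so k = -ln(0.738)/7 ≈ 0.0433.
(b) Apply k to t = 26: T(26) = 25 + (65)e^(-1.126) ≈ 46.1°C.


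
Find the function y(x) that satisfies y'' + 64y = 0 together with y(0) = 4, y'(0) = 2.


Characteristic roots of r² + 64 = 0 are ±8i, so y = C₁cos(8x) + C₂sin(8x).
Apply y(0) = 4: C₁ = 4. Differentiate and apply y'(0) = 2: 8·C₂ = 2, so C₂ = 1/4.
Particular solution: y = 4cos(8x) + (1/4)sin(8x).


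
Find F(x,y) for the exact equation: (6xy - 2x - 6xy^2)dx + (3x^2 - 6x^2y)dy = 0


Check exactness: ∂M/∂y = 6x - 12xy and ∂N/∂x = 6x - 12xy; equal, so the equation is exact.
Integrate M with respect to x (treating y as constant): ∫M dx = 3x^2y - x^2 - 3x^2y^2 + h(y).
Differentiate w.r.t. y and set equal to N: all terms match, so h'(y) = 0 and h is a constant absorbed into C.
General solution: 3x^2y - x^2 - 3x^2y^2 = C.


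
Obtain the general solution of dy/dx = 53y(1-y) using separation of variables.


Separate: dy/[y(1-y)] = 53 dx.
Partial fractions: 1/[y(1-y)] = 1/y + 1/(1-y).
Integrate: ln|y/(1-y)| = 53x + C₀.
Solve for y: y = 1/(1 + Ce^(-53x)).


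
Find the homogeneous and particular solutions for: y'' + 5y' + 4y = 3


Characteristic roots of r² + 5r + 4 = 0 are -1, -4.
y_h = C₁e^(-x) + C₂e^(-4x).
Constant forcing; try y_p = A. Then 4A = 3 ⇒ A = 3/4.
General solution: y = C₁e^(-x) + C₂e^(-4x) + 3/4.


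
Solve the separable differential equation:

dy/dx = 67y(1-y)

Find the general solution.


Separate: dy/[y(1-y)] = 67 dx.
Partial fractions: 1/[y(1-y)] = 1/y + 1/(1-y).
Integrate: ln|y/(1-y)| = 67x + C₀.
Solve for y: y = 1/(1 + Ce^(-67x)).


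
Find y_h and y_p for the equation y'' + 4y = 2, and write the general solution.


Homogeneous part: r² + 4 = 0 ⇒ r = ±2i, so y_h = C₁cos(2x) + C₂sin(2x).
Try constant y_p = A; plug in: 4A = 2 ⇒ A = 1/2.
General solution: y = C₁cos(2x) + C₂sin(2x) + 1/2.


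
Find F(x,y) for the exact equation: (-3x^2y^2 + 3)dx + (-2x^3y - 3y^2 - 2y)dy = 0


Check exactness: ∂M/∂y = -6x^2y and ∂N/∂x = -6x^2y; equal, so the equation is exact.
Integrate M with respect to x (treating y as constant): ∫M dx = -x^3y^2 + 3x + h(y).
Differentiate w.r.t. y and set equal to N: the x-dependent terms already match, leaving h'(y) = -3y^2 - 2y. Integrate: h(y) = -y^3 - y^2.
So F(x,y) = -x^3y^2 + 3x - y^3 - y^2.
General solution: -x^3y^2 + 3x - y^3 - y^2 = C.


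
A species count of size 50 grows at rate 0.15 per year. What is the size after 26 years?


The ODE dP/dt = 0.15P has solution P(t) = P(0)e^(0.15t).
Substitute P(0) = 50 and t = 26: P(26) = 50 e^(3.90) ≈ 2470.


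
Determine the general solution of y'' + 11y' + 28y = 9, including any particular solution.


Characteristic roots of r² + 11r + 28 = 0 are -4, -7.
y_h = C₁e^(-4x) + C₂e^(-7x).
Constant forcing; try y_p = A. Then 28A = 9 ⇒ A = 9/28.
General solution: y = C₁e^(-4x) + C₂e^(-7x) + 9/28.


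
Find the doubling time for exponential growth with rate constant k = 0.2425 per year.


Exponential growth: P(t) = P₀ e^(0.2425t). Set P(t)/P₀ = 2: e^(0.2425t) = 2.
Solve: t = ln(2)/0.2425 ≈ 2.86 years.


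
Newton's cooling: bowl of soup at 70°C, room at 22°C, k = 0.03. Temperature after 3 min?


Newton's law: dT/dt = -k(T - T_a) has solution T(t) = T_a + (T₀ - T_a)e^(-kt).
Plug in T_a = 22, T₀ = 70, k = 0.03, t = 3: T(3) = 22 + (48)e^(-0.09) ≈ 65.9°C.


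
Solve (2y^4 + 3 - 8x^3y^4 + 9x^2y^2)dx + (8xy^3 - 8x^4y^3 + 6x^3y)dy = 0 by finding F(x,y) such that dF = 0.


Check exactness: ∂M/∂y = 8y^3 - 32x^3y^3 + 18x^2y and ∂N/∂x = 8y^3 - 32x^3y^3 + 18x^2y; equal, so the equation is exact.
Integrate M with respect to x (treating y as constant): ∫M dx = 2xy^4 + 3x - 2x^4y^4 + 3x^3y^2 + h(y).
Differentiate w.r.t. y and set equal to N: all terms match, so h'(y) = 0 and h is a constant absorbed into C.
General solution: 2xy^4 + 3x - 2x^4y^4 + 3x^3y^2 = C.


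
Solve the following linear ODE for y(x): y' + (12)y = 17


P(x) = 12, Q(x) = 17; integrating factor μ = e^(12x).
(μ y)' = 17e^(12x) ⇒ μ y = (17/12)e^(12x) + C.
Divide by μ: y = 17/12 + Ce^(-12x).


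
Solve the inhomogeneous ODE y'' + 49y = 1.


Homogeneous part: r² + 49 = 0 ⇒ r = ±7i, so y_h = C₁cos(7x) + C₂sin(7x).
Try constant y_p = A; plug in: 49A = 1 ⇒ A = 1/49.
General solution: y = C₁cos(7x) + C₂sin(7x) + 1/49.


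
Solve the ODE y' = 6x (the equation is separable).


Integrate both sides with respect to x: y = ∫ 6x dx = 3x^2 + C.


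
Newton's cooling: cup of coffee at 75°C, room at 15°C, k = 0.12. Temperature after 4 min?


Newton's law: dT/dt = -k(T - T_a) has solution T(t) = T_a + (T₀ - T_a)e^(-kt).
Plug in T_a = 15, T₀ = 75, k = 0.12, t = 4: T(4) = 15 + (60)e^(-0.48) ≈ 52.1°C.


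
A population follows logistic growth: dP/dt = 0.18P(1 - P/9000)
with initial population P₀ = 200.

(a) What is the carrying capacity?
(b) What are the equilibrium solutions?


Logistic ODE dP/dt = 0.18P(1 - P/9000) has equilibria where dP/dt = 0, i.e. P = 0 or P = 9000.
The coefficient (1 - P/K) = 0 when P = K, identifying K = 9000 as the carrying capacity.
(a) K = 9000; (b) equilibria P = 0 and P = 9000.


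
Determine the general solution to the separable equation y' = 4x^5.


Integrate both sides with respect to x: y = ∫ 4x^5 dx = (2/3)x^6 + C.


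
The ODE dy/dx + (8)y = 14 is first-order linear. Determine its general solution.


P(x) = 8, Q(x) = 14; integrating factor μ = e^(8x).
(μ y)' = 14e^(8x) ⇒ μ y = (7/4)e^(8x) + C.
Divide by μ: y = 7/4 + Ce^(-8x).


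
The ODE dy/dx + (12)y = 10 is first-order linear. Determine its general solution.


P(x) = 12, Q(x) = 10; integrating factor μ = e^(12x).
(μ y)' = 10e^(12x) ⇒ μ y = (5/6)e^(12x) + C.
Divide by μ: y = 5/6 + Ce^(-12x).


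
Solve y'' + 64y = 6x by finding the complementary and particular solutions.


Homogeneous: r² + 64 = 0 ⇒ r = ±8i, y_h = C₁cos(8x) + C₂sin(8x).
Polynomial forcing; try y_p = Ax + B. Then y_p'' + 64 y_p = 64(Ax + B) = 6x, so B = 0 and A = 3/32.
General solution: y = C₁cos(8x) + C₂sin(8x) + (3/32)x.


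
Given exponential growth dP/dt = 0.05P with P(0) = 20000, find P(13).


The ODE dP/dt = 0.05P has solution P(t) = P(0)e^(0.05t).
Substitute P(0) = 20000 and t = 13: P(13) = 20000 e^(0.65) ≈ 38311.


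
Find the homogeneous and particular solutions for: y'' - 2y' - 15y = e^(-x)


Characteristic roots of r² - 2r - 15 = 0 are -3, 5.
y_h = C₁e^(-3x) + C₂e^(5x).
Forcing exponent -1 is not a characteristic root; try y_p = Ae^(-x).
Substitute: A·(1 + (-2)·-1 + (-15)) = A·-12 = 1, so A = -1/12.
General solution: y = C₁e^(-3x) + C₂e^(5x) - (1/12)e^(-x).


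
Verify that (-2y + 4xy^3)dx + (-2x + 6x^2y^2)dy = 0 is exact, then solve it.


Check exactness: ∂M/∂y = -2 + 12xy^2 and ∂N/∂x = -2 + 12xy^2; equal, so the equation is exact.
Integrate M with respect to x (treating y as constant): ∫M dx = -2xy + 2x^2y^3 + h(y).
Differentiate w.r.t. y and set equal to N: all terms match, so h'(y) = 0 and h is a constant absorbed into C.
General solution: -2xy + 2x^2y^3 = C.


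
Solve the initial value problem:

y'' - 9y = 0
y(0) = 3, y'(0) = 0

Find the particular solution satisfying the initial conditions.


Characteristic roots of r² - 9 = 0 are 3, -3.
General solution y = c₁ e^(3x) + c₂ e^(-3x).
Apply y(0) = 3: c₁ + c₂ = 3. Apply y'(0) = 0: 3 c₁ - 3 c₂ = 0.
Solve: c₁ = 3/2, c₂ = 3/2.
Particular solution: y = (3/2)e^(3x) + (3/2)e^(-3x).


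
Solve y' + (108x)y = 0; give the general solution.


P(x) = 108x ⇒ μ = e^(54x²).
Q(x) = 0 so μ y is constant: y = Ce^(-54x²).


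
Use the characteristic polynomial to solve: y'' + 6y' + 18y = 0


Characteristic equation: r² + 6r + 18 = 0.
Discriminant is negative; roots r = -3 ± 3i (complex conjugate pair).
General solution uses e^(α x)(C₁ cos(β x) + C₂ sin(β x)): y = e^(-3x)(C₁cos(3x) + C₂sin(3x)).


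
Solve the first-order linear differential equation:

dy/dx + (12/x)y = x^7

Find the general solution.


P(x) = 12/x ⇒ μ = x^12.
(x^12 y)' = x^19 ⇒ x^12 y = x^20/(20) + C.
Solve for y: y = (1/20)x^8 + C/x^12.


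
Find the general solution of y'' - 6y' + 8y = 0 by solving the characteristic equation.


Characteristic equation: r² - 6r + 8 = 0.
Factor: (r - 2)(r - 4) = 0 ⇒ r = 2, 4 (distinct real).
General solution: y = C₁e^(2x) + C₂e^(4x).


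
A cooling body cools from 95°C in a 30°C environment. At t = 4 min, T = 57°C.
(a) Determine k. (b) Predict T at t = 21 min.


Newton's law: T(t) = T_a + (T₀ - T_a)e^(-kt).
(a) Use T(4) = 57: (57 - 30)/(95 - 30) = e^(-k·4), so k = -ln(0.415)/4 ≈ 0.2196.
(b) Apply k to t = 21: T(21) = 30 + (65)e^(-4.612) ≈ 30.6°C.


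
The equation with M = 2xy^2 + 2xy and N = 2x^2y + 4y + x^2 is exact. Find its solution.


Check exactness: ∂M/∂y = 4xy + 2x and ∂N/∂x = 4xy + 2x; equal, so the equation is exact.
Integrate M with respect to x (treating y as constant): ∫M dx = x^2y^2 + x^2y + h(y).
Differentiate w.r.t. y and set equal to N: the x-dependent terms already match, leaving h'(y) = 4y. Integrate: h(y) = 2y^2.
So F(x,y) = x^2y^2 + 2y^2 + x^2y.
General solution: x^2y^2 + 2y^2 + x^2y = C.


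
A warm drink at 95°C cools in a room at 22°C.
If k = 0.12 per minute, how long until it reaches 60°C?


From T(t) = T_a + (T₀ - T_a)e^(-kt), set T(t) = 60:
(60 - 22) / (95 - 22) = e^(-0.12t), so t = -ln(0.521)/0.12 ≈ 5.4 minutes.


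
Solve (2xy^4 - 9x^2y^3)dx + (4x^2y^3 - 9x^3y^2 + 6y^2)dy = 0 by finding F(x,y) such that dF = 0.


Check exactness: ∂M/∂y = 8xy^3 - 27x^2y^2 and ∂N/∂x = 8xy^3 - 27x^2y^2; equal, so the equation is exact.
Integrate M with respect to x (treating y as constant): ∫M dx = x^2y^4 - 3x^3y^3 + h(y).
Differentiate w.r.t. y and set equal to N: the x-dependent terms already match, leaving h'(y) = 6y^2. Integrate: h(y) = 2y^3.
So F(x,y) = x^2y^4 - 3x^3y^3 + 2y^3.
General solution: x^2y^4 - 3x^3y^3 + 2y^3 = C.


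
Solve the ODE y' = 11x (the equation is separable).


Integrate both sides with respect to x: y = ∫ 11x dx = (11/2)x^2 + C.


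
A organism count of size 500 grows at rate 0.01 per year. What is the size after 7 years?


The ODE dP/dt = 0.01P has solution P(t) = P(0)e^(0.01t).
Substitute P(0) = 500 and t = 7: P(7) = 500 e^(0.07) ≈ 536.


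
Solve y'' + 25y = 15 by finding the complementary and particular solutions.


Homogeneous part: r² + 25 = 0 ⇒ r = ±5i, so y_h = C₁cos(5x) + C₂sin(5x).
Try constant y_p = A; plug in: 25A = 15 ⇒ A = 3/5.
General solution: y = C₁cos(5x) + C₂sin(5x) + 3/5.


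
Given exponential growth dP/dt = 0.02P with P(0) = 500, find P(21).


The ODE dP/dt = 0.02P has solution P(t) = P(0)e^(0.02t).
Substitute P(0) = 500 and t = 21: P(21) = 500 e^(0.42) ≈ 761.


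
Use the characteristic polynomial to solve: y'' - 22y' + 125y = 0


Characteristic equation: r² - 22r + 125 = 0.
Discriminant is negative; roots r = 11 ± 2i (complex conjugate pair).
General solution uses e^(α x)(C₁ cos(β x) + C₂ sin(β x)): y = e^(11x)(C₁cos(2x) + C₂sin(2x)).


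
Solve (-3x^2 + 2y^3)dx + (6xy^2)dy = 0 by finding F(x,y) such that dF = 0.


Check exactness: ∂M/∂y = 6y^2 and ∂N/∂x = 6y^2; equal, so the equation is exact.
Integrate M with respect to x (treating y as constant): ∫M dx = -x^3 + 2xy^3 + h(y).
Differentiate w.r.t. y and set equal to N: all terms match, so h'(y) = 0 and h is a constant absorbed into C.
General solution: -x^3 + 2xy^3 = C.


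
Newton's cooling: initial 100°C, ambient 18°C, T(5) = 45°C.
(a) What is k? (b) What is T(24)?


Newton's law: T(t) = T_a + (T₀ - T_a)e^(-kt).
(a) Use T(5) = 45: (45 - 18)/(100 - 18) = e^(-k·5), so k = -ln(0.329)/5 ≈ 0.2222.
(b) Apply k to t = 24: T(24) = 18 + (82)e^(-5.332) ≈ 18.4°C.


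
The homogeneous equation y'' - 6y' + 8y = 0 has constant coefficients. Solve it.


Characteristic equation: r² - 6r + 8 = 0.
Factor: (r - 2)(r - 4) = 0 ⇒ r = 2, 4 (distinct real).
General solution: y = C₁e^(2x) + C₂e^(4x).


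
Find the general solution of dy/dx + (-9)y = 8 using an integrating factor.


P(x) = -9 ⇒ μ = e^(-9x).
(μ y)' = 8e^(-9x) ⇒ μ y = -(8/9)e^(-9x) + C.
Divide by μ: y = -8/9 + Ce^(9x).


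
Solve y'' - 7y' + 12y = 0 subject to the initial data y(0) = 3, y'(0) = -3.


Characteristic roots of r² - 7r + 12 = 0 are 3, 4.
General solution y = c₁ e^(3x) + c₂ e^(4x).
Apply y(0) = 3: c₁ + c₂ = 3. Apply y'(0) = -3: 3 c₁ + 4 c₂ = -3.
Solve: c₁ = 15, c₂ = -12.
Particular solution: y = 15e^(3x) - 12e^(4x).


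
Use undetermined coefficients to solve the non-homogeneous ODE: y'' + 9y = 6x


Homogeneous: r² + 9 = 0 ⇒ r = ±3i, y_h = C₁cos(3x) + C₂sin(3x).
Polynomial forcing; try y_p = Ax + B. Then y_p'' + 9 y_p = 9(Ax + B) = 6x, so B = 0 and A = 2/3.
General solution: y = C₁cos(3x) + C₂sin(3x) + (2/3)x.


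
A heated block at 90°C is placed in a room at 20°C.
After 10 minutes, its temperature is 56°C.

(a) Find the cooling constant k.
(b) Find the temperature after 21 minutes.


Newton's law: T(t) = T_a + (T₀ - T_a)e^(-kt).
(a) Use T(10) = 56: (56 - 20)/(90 - 20) = e^(-k·10), so k = -ln(0.514)/10 ≈ 0.0665.
(b) Apply k to t = 21: T(21) = 20 + (70)e^(-1.396) ≈ 37.3°C.


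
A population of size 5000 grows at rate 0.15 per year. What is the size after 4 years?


The ODE dP/dt = 0.15P has solution P(t) = P(0)e^(0.15t).
Substitute P(0) = 5000 and t = 4: P(4) = 5000 e^(0.60) ≈ 9111.


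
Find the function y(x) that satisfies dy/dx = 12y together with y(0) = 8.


General solution of y' = 12y is y = Ce^(12x).
Apply y(0) = 8: C = 8.
Particular solution: y = 8e^(12x).


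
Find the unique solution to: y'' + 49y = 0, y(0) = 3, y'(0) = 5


Characteristic roots of r² + 49 = 0 are ±7i, so y = C₁cos(7x) + C₂sin(7x).
Apply y(0) = 3: C₁ = 3. Differentiate and apply y'(0) = 5: 7·C₂ = 5, so C₂ = 5/7.
Particular solution: y = 3cos(7x) + (5/7)sin(7x).


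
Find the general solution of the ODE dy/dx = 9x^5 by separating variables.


Integrate both sides with respect to x: y = ∫ 9x^5 dx = (3/2)x^6 + C.


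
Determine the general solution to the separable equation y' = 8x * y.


Separate variables: dy/y = 8x dx.
Integrate: ln|y| = 4x^2 + C₀.
Exponentiate: y = Ce^(4x^2).


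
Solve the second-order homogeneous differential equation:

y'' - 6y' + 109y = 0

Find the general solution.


Characteristic equation: r² - 6r + 109 = 0.
Discriminant is negative; roots r = 3 ± 10i (complex conjugate pair).
General solution uses e^(α x)(C₁ cos(β x) + C₂ sin(β x)): y = e^(3x)(C₁cos(10x) + C₂sin(10x)).


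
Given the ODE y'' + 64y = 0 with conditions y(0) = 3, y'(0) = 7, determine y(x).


Characteristic roots of r² + 64 = 0 are ±8i, so y = C₁cos(8x) + C₂sin(8x).
Apply y(0) = 3: C₁ = 3. Differentiate and apply y'(0) = 7: 8·C₂ = 7, so C₂ = 7/8.
Particular solution: y = 3cos(8x) + (7/8)sin(8x).


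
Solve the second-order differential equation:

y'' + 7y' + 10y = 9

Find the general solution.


Characteristic roots of r² + 7r + 10 = 0 are -2, -5.
y_h = C₁e^(-2x) + C₂e^(-5x).
Constant forcing; try y_p = A. Then 10A = 9 ⇒ A = 9/10.
General solution: y = C₁e^(-2x) + C₂e^(-5x) + 9/10.


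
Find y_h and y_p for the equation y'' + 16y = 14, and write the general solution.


Homogeneous part: r² + 16 = 0 ⇒ r = ±4i, so y_h = C₁cos(4x) + C₂sin(4x).
Try constant y_p = A; plug in: 16A = 14 ⇒ A = 7/8.
General solution: y = C₁cos(4x) + C₂sin(4x) + 7/8.


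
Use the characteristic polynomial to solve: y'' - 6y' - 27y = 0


Characteristic equation: r² - 6r - 27 = 0.
Factor: (r - 9)(r + 3) = 0 ⇒ r = 9, -3 (distinct real).
General solution: y = C₁e^(9x) + C₂e^(-3x).


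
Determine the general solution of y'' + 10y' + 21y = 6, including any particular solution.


Characteristic roots of r² + 10r + 21 = 0 are -7, -3.
y_h = C₁e^(-7x) + C₂e^(-3x).
Constant forcing; try y_p = A. Then 21A = 6 ⇒ A = 2/7.
General solution: y = C₁e^(-7x) + C₂e^(-3x) + 2/7.


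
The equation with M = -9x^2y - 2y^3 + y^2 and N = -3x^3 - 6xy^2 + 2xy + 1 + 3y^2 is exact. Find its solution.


Check exactness: ∂M/∂y = -9x^2 - 6y^2 + 2y and ∂N/∂x = -9x^2 - 6y^2 + 2y; equal, so the equation is exact.
Integrate M with respect to x (treating y as constant): ∫M dx = -3x^3y - 2xy^3 + xy^2 + h(y).
Differentiate w.r.t. y and set equal to N: the x-dependent terms already match, leaving h'(y) = 1 + 3y^2. Integrate: h(y) = y + y^3.
So F(x,y) = -3x^3y - 2xy^3 + xy^2 + y + y^3.
General solution: -3x^3y - 2xy^3 + xy^2 + y + y^3 = C.


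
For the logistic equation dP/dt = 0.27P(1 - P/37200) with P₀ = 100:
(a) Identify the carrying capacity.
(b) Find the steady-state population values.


Logistic ODE dP/dt = 0.27P(1 - P/37200) has equilibria where dP/dt = 0, i.e. P = 0 or P = 37200.
The coefficient (1 - P/K) = 0 when P = K, identifying K = 37200 as the carrying capacity.
(a) K = 37200; (b) equilibria P = 0 and P = 37200.


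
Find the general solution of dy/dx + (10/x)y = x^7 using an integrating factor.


P(x) = 10/x ⇒ μ = x^10.
(x^10 y)' = x^10·x^7 = x^17.
Integrate: x^10 y = x^18/(18) + C.
Solve for y: y = (1/18)x^8 + C/x^10.


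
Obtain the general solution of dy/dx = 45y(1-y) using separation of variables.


Separate: dy/[y(1-y)] = 45 dx.
Partial fractions: 1/[y(1-y)] = 1/y + 1/(1-y).
Integrate: ln|y/(1-y)| = 45x + C₀.
Solve for y: y = 1/(1 + Ce^(-45x)).


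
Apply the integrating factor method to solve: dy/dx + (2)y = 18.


P(x) = 2, Q(x) = 18; integrating factor μ = e^(2x).
(μ y)' = 18e^(2x) ⇒ μ y = 9e^(2x) + C.
Divide by μ: y = 9 + Ce^(-2x).


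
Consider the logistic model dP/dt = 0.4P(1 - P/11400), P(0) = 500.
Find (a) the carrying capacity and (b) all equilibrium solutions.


Logistic ODE dP/dt = 0.4P(1 - P/11400) has equilibria where dP/dt = 0, i.e. P = 0 or P = 11400.
The coefficient (1 - P/K) = 0 when P = K, identifying K = 11400 as the carrying capacity.
(a) K = 11400; (b) equilibria P = 0 and P = 11400.


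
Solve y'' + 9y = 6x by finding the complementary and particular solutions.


Homogeneous: r² + 9 = 0 ⇒ r = ±3i, y_h = C₁cos(3x) + C₂sin(3x).
Polynomial forcing; try y_p = Ax + B. Then y_p'' + 9 y_p = 9(Ax + B) = 6x, so B = 0 and A = 2/3.
General solution: y = C₁cos(3x) + C₂sin(3x) + (2/3)x.


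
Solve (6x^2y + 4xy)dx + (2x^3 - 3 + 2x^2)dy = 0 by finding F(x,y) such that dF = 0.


Check exactness: ∂M/∂y = 6x^2 + 4x and ∂N/∂x = 6x^2 + 4x; equal, so the equation is exact.
Integrate M with respect to x (treating y as constant): ∫M dx = 2x^3y + 2x^2y + h(y).
Differentiate w.r.t. y and set equal to N: the x-dependent terms already match, leaving h'(y) = -3. Integrate: h(y) = -3y.
So F(x,y) = 2x^3y - 3y + 2x^2y.
General solution: 2x^3y - 3y + 2x^2y = C.


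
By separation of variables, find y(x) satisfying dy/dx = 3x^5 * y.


Separate variables: dy/y = 3x^5 dx.
Integrate: ln|y| = (1/2)x^6 + C₀.
Exponentiate: y = Ce^((1/2)x^6).


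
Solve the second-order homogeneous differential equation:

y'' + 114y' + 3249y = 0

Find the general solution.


Characteristic equation: r² + 114r + 3249 = 0, i.e. (r + 57)² = 0.
Repeated root r = -57; include an x factor for the second linearly independent solution.
General solution: y = (C₁ + C₂x)e^(-57x).


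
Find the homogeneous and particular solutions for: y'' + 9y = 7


Homogeneous part: r² + 9 = 0 ⇒ r = ±3i, so y_h = C₁cos(3x) + C₂sin(3x).
Try constant y_p = A; plug in: 9A = 7 ⇒ A = 7/9.
General solution: y = C₁cos(3x) + C₂sin(3x) + 7/9.


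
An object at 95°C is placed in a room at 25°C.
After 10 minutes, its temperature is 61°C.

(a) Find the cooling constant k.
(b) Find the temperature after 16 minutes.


Newton's law: T(t) = T_a + (T₀ - T_a)e^(-kt).
(a) Use T(10) = 61: (61 - 25)/(95 - 25) = e^(-k·10), so k = -ln(0.514)/10 ≈ 0.0665.
(b) Apply k to t = 16: T(16) = 25 + (70)e^(-1.064) ≈ 49.2°C.


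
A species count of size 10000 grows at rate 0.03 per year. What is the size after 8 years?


The ODE dP/dt = 0.03P has solution P(t) = P(0)e^(0.03t).
Substitute P(0) = 10000 and t = 8: P(8) = 10000 e^(0.24) ≈ 12712.


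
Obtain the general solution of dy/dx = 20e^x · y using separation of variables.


Separate variables: dy/y = 20e^x dx.
Integrate: ln|y| = 20e^x + C₀.
Exponentiate: y = Ce^(20e^x).


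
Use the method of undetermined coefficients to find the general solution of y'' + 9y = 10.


Homogeneous part: r² + 9 = 0 ⇒ r = ±3i, so y_h = C₁cos(3x) + C₂sin(3x).
Try constant y_p = A; plug in: 9A = 10 ⇒ A = 10/9.
General solution: y = C₁cos(3x) + C₂sin(3x) + 10/9.


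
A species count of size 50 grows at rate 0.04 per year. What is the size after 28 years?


The ODE dP/dt = 0.04P has solution P(t) = P(0)e^(0.04t).
Substitute P(0) = 50 and t = 28: P(28) = 50 e^(1.12) ≈ 153.


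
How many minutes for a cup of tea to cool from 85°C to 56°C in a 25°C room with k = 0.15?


From T(t) = T_a + (T₀ - T_a)e^(-kt), set T(t) = 56:
(56 - 25) / (85 - 25) = e^(-0.15t), so t = -ln(0.517)/0.15 ≈ 4.4 minutes.


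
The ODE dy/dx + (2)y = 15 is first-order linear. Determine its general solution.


P(x) = 2, Q(x) = 15; integrating factor μ = e^(2x).
(μ y)' = 15e^(2x) ⇒ μ y = (15/2)e^(2x) + C.
Divide by μ: y = 15/2 + Ce^(-2x).


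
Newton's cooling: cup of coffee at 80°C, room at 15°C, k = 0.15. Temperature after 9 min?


Newton's law: dT/dt = -k(T - T_a) has solution T(t) = T_a + (T₀ - T_a)e^(-kt).
Plug in T_a = 15, T₀ = 80, k = 0.15, t = 9: T(9) = 15 + (65)e^(-1.35) ≈ 31.9°C.


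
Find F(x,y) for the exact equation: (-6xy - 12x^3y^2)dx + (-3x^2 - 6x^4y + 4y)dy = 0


Check exactness: ∂M/∂y = -6x - 24x^3y and ∂N/∂x = -6x - 24x^3y; equal, so the equation is exact.
Integrate M with respect to x (treating y as constant): ∫M dx = -3x^2y - 3x^4y^2 + h(y).
Differentiate w.r.t. y and set equal to N: the x-dependent terms already match, leaving h'(y) = 4y. Integrate: h(y) = 2y^2.
So F(x,y) = -3x^2y - 3x^4y^2 + 2y^2.
General solution: -3x^2y - 3x^4y^2 + 2y^2 = C.


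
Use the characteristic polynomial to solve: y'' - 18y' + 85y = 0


Characteristic equation: r² - 18r + 85 = 0.
Discriminant is negative; roots r = 9 ± 2i (complex conjugate pair).
General solution uses e^(α x)(C₁ cos(β x) + C₂ sin(β x)): y = e^(9x)(C₁cos(2x) + C₂sin(2x)).


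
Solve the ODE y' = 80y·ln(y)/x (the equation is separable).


Separate: dy/[y ln(y)] = 80 dx/x.
Substitute u = ln(y): du/u = 80 dx/x.
Integrate: ln|ln(y)| = 80ln|x| + C₀, hence ln(y) = C·x^80.


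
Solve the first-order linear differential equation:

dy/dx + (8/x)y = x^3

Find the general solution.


P(x) = 8/x ⇒ μ = x^8.
(x^8 y)' = x^11 ⇒ x^8 y = x^12/(12) + C.
Solve for y: y = (1/12)x^4 + C/x^8.


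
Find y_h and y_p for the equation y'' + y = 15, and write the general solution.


Homogeneous part: r² + 1 = 0 ⇒ r = ±1i, so y_h = C₁cos(x) + C₂sin(x).
Try constant y_p = A; plug in: 1A = 15 ⇒ A = 15.
General solution: y = C₁cos(x) + C₂sin(x) + 15.


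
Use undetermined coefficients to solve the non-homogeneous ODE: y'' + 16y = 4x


Homogeneous: r² + 16 = 0 ⇒ r = ±4i, y_h = C₁cos(4x) + C₂sin(4x).
Polynomial forcing; try y_p = Ax + B. Then y_p'' + 16 y_p = 16(Ax + B) = 4x, so B = 0 and A = 1/4.
General solution: y = C₁cos(4x) + C₂sin(4x) + (1/4)x.


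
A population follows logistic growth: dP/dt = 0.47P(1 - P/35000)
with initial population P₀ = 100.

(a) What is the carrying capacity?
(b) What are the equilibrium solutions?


Logistic ODE dP/dt = 0.47P(1 - P/35000) has equilibria where dP/dt = 0, i.e. P = 0 or P = 35000.
The coefficient (1 - P/K) = 0 when P = K, identifying K = 35000 as the carrying capacity.
(a) K = 35000; (b) equilibria P = 0 and P = 35000.


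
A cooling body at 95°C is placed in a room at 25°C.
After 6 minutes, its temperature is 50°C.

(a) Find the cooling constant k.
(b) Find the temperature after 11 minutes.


Newton's law: T(t) = T_a + (T₀ - T_a)e^(-kt).
(a) Use T(6) = 50: (50 - 25)/(95 - 25) = e^(-k·6), so k = -ln(0.357)/6 ≈ 0.1716.
(b) Apply k to t = 11: T(11) = 25 + (70)e^(-1.888) ≈ 35.6°C.


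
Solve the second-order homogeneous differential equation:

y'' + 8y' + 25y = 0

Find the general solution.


Characteristic equation: r² + 8r + 25 = 0.
Discriminant is negative; roots r = -4 ± 3i (complex conjugate pair).
General solution uses e^(α x)(C₁ cos(β x) + C₂ sin(β x)): y = e^(-4x)(C₁cos(3x) + C₂sin(3x)).


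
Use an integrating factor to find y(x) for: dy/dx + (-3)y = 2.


P(x) = -3 ⇒ μ = e^(-3x).
(μ y)' = 2e^(-3x) ⇒ μ y = -(2/3)e^(-3x) + C.
Divide by μ: y = -2/3 + Ce^(3x).


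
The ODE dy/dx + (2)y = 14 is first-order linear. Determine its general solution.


P(x) = 2, Q(x) = 14; integrating factor μ = e^(2x).
(μ y)' = 14e^(2x) ⇒ μ y = 7e^(2x) + C.
Divide by μ: y = 7 + Ce^(-2x).


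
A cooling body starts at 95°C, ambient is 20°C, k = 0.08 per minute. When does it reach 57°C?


From T(t) = T_a + (T₀ - T_a)e^(-kt), set T(t) = 57:
(57 - 20) / (95 - 20) = e^(-0.08t), so t = -ln(0.493)/0.08 ≈ 8.8 minutes.


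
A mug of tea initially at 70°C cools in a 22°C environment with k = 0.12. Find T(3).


Newton's law: dT/dt = -k(T - T_a) has solution T(t) = T_a + (T₀ - T_a)e^(-kt).
Plug in T_a = 22, T₀ = 70, k = 0.12, t = 3: T(3) = 22 + (48)e^(-0.36) ≈ 55.5°C.


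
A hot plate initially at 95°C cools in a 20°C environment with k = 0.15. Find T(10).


Newton's law: dT/dt = -k(T - T_a) has solution T(t) = T_a + (T₀ - T_a)e^(-kt).
Plug in T_a = 20, T₀ = 95, k = 0.15, t = 10: T(10) = 20 + (75)e^(-1.50) ≈ 36.7°C.


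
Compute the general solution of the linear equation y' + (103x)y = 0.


P(x) = 103x ⇒ μ = e^((103/2)x²).
Q(x) = 0 so μ y is constant: y = Ce^(-(103/2)x²).


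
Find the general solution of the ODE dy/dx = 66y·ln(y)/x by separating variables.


Separate: dy/[y ln(y)] = 66 dx/x.
Substitute u = ln(y): du/u = 66 dx/x.
Integrate: ln|ln(y)| = 66ln|x| + C₀, hence ln(y) = C·x^66.


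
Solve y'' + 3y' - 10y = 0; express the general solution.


Characteristic equation: r² + 3r - 10 = 0.
Factor: (r + 5)(r - 2) = 0 ⇒ r = -5, 2 (distinct real).
General solution: y = C₁e^(-5x) + C₂e^(2x).


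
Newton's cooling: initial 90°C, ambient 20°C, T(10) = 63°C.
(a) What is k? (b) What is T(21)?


Newton's law: T(t) = T_a + (T₀ - T_a)e^(-kt).
(a) Use T(10) = 63: (63 - 20)/(90 - 20) = e^(-k·10), so k = -ln(0.614)/10 ≈ 0.0487.
(b) Apply k to t = 21: T(21) = 20 + (70)e^(-1.023) ≈ 45.2°C.


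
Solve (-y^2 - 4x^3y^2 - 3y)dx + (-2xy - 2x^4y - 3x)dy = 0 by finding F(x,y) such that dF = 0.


Check exactness: ∂M/∂y = -2y - 8x^3y - 3 and ∂N/∂x = -2y - 8x^3y - 3; equal, so the equation is exact.
Integrate M with respect to x (treating y as constant): ∫M dx = -xy^2 - x^4y^2 - 3xy + h(y).
Differentiate w.r.t. y and set equal to N: all terms match, so h'(y) = 0 and h is a constant absorbed into C.
General solution: -xy^2 - x^4y^2 - 3xy = C.


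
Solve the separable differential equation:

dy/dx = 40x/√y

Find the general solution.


Separate: √y dy = 40x dx.
Integrate: (2/3)y^(3/2) = 20x² + C.


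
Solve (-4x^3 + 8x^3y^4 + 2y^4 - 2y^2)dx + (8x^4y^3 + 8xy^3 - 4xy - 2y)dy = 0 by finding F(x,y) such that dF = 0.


Check exactness: ∂M/∂y = 32x^3y^3 + 8y^3 - 4y and ∂N/∂x = 32x^3y^3 + 8y^3 - 4y; equal, so the equation is exact.
Integrate M with respect to x (treating y as constant): ∫M dx = -x^4 + 2x^4y^4 + 2xy^4 - 2xy^2 + h(y).
Differentiate w.r.t. y and set equal to N: the x-dependent terms already match, leaving h'(y) = -2y. Integrate: h(y) = -y^2.
So F(x,y) = -x^4 + 2x^4y^4 + 2xy^4 - 2xy^2 - y^2.
General solution: -x^4 + 2x^4y^4 + 2xy^4 - 2xy^2 - y^2 = C.


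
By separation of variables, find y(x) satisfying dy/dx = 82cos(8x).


g(y) = 1, so integrate directly: y = ∫ 82cos(8x) dx = (41/4)sin(8x) + C.


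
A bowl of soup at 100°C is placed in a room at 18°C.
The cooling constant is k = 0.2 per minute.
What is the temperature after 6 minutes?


Newton's law: dT/dt = -k(T - T_a) has solution T(t) = T_a + (T₀ - T_a)e^(-kt).
Plug in T_a = 18, T₀ = 100, k = 0.2, t = 6: T(6) = 18 + (82)e^(-1.20) ≈ 42.7°C.


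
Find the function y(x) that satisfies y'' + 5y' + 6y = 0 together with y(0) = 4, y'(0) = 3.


Characteristic roots of r² + 5r + 6 = 0 are -2, -3.
General solution y = c₁ e^(-2x) + c₂ e^(-3x).
Apply y(0) = 4: c₁ + c₂ = 4. Apply y'(0) = 3: -2 c₁ - 3 c₂ = 3.
Solve: c₁ = 15, c₂ = -11.
Particular solution: y = 15e^(-2x) - 11e^(-3x).


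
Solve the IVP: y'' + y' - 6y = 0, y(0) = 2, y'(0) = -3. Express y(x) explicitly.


Characteristic roots of r² + r - 6 = 0 are -3, 2.
General solution y = c₁ e^(-3x) + c₂ e^(2x).
Apply y(0) = 2: c₁ + c₂ = 2. Apply y'(0) = -3: -3 c₁ + 2 c₂ = -3.
Solve: c₁ = 7/5, c₂ = 3/5.
Particular solution: y = (7/5)e^(-3x) + (3/5)e^(2x).


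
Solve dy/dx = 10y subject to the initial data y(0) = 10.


General solution of y' = 10y is y = Ce^(10x).
Apply y(0) = 10: C = 10.
Particular solution: y = 10e^(10x).


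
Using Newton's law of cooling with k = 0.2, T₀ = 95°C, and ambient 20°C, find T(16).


Newton's law: dT/dt = -k(T - T_a) has solution T(t) = T_a + (T₀ - T_a)e^(-kt).
Plug in T_a = 20, T₀ = 95, k = 0.2, t = 16: T(16) = 20 + (75)e^(-3.20) ≈ 23.1°C.


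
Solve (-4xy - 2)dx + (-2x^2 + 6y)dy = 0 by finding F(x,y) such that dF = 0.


Check exactness: ∂M/∂y = -4x and ∂N/∂x = -4x; equal, so the equation is exact.
Integrate M with respect to x (treating y as constant): ∫M dx = -2x^2y - 2x + h(y).
Differentiate w.r.t. y and set equal to N: the x-dependent terms already match, leaving h'(y) = 6y. Integrate: h(y) = 3y^2.
So F(x,y) = -2x^2y - 2x + 3y^2.
General solution: -2x^2y - 2x + 3y^2 = C.


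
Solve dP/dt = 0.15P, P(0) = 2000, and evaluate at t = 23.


The ODE dP/dt = 0.15P has solution P(t) = P(0)e^(0.15t).
Substitute P(0) = 2000 and t = 23: P(23) = 2000 e^(3.45) ≈ 63001.


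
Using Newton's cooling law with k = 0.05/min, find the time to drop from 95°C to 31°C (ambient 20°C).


From T(t) = T_a + (T₀ - T_a)e^(-kt), set T(t) = 31:
(31 - 20) / (95 - 20) = e^(-0.05t), so t = -ln(0.147)/0.05 ≈ 38.4 minutes.


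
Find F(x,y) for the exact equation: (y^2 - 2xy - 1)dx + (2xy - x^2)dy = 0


Check exactness: ∂M/∂y = 2y - 2x and ∂N/∂x = 2y - 2x; equal, so the equation is exact.
Integrate M with respect to x (treating y as constant): ∫M dx = xy^2 - x^2y - x + h(y).
Differentiate w.r.t. y and set equal to N: all terms match, so h'(y) = 0 and h is a constant absorbed into C.
General solution: xy^2 - x^2y - x = C.


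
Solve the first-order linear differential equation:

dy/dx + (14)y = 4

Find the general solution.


P(x) = 14, Q(x) = 4; integrating factor μ = e^(14x).
(μ y)' = 4e^(14x) ⇒ μ y = (2/7)e^(14x) + C.
Divide by μ: y = 2/7 + Ce^(-14x).


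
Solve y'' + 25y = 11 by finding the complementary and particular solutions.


Homogeneous part: r² + 25 = 0 ⇒ r = ±5i, so y_h = C₁cos(5x) + C₂sin(5x).
Try constant y_p = A; plug in: 25A = 11 ⇒ A = 11/25.
General solution: y = C₁cos(5x) + C₂sin(5x) + 11/25.


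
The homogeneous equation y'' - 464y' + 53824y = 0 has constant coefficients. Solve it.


Characteristic equation: r² - 464r + 53824 = 0, i.e. (r - 232)² = 0.
Repeated root r = 232; include an x factor for the second linearly independent solution.
General solution: y = (C₁ + C₂x)e^(232x).


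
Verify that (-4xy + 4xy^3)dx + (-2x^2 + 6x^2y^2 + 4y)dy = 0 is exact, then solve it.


Check exactness: ∂M/∂y = -4x + 12xy^2 and ∂N/∂x = -4x + 12xy^2; equal, so the equation is exact.
Integrate M with respect to x (treating y as constant): ∫M dx = -2x^2y + 2x^2y^3 + h(y).
Differentiate w.r.t. y and set equal to N: the x-dependent terms already match, leaving h'(y) = 4y. Integrate: h(y) = 2y^2.
So F(x,y) = -2x^2y + 2x^2y^3 + 2y^2.
General solution: -2x^2y + 2x^2y^3 + 2y^2 = C.


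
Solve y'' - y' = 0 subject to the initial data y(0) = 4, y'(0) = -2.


Characteristic roots of r² - r = 0 are 1, 0.
General solution y = c₁ e^(x) + c₂.
Apply y(0) = 4: c₁ + c₂ = 4. Apply y'(0) = -2: 1 c₁ + 0 c₂ = -2.
Solve: c₁ = -2, c₂ = 6.
Particular solution: y = -2e^(x) + 6.


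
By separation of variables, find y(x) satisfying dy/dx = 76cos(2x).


g(y) = 1, so integrate directly: y = ∫ 76cos(2x) dx = 38sin(2x) + C.


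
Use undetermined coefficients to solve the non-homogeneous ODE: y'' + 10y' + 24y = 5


Characteristic roots of r² + 10r + 24 = 0 are -4, -6.
y_h = C₁e^(-4x) + C₂e^(-6x).
Constant forcing; try y_p = A. Then 24A = 5 ⇒ A = 5/24.
General solution: y = C₁e^(-4x) + C₂e^(-6x) + 5/24.


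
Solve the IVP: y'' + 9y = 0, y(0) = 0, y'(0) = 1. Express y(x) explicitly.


Characteristic roots of r² + 9 = 0 are ±3i, so y = C₁cos(3x) + C₂sin(3x).
Apply y(0) = 0: C₁ = 0. Differentiate and apply y'(0) = 1: 3·C₂ = 1, so C₂ = 1/3.
Particular solution: y = (1/3)sin(3x).


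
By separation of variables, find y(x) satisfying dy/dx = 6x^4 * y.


Separate variables: dy/y = 6x^4 dx.
Integrate: ln|y| = (6/5)x^5 + C₀.
Exponentiate: y = Ce^((6/5)x^5).


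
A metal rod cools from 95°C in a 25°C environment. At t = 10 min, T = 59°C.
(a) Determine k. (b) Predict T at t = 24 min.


Newton's law: T(t) = T_a + (T₀ - T_a)e^(-kt).
(a) Use T(10) = 59: (59 - 25)/(95 - 25) = e^(-k·10), so k = -ln(0.486)/10 ≈ 0.0722.
(b) Apply k to t = 24: T(24) = 25 + (70)e^(-1.733) ≈ 37.4°C.


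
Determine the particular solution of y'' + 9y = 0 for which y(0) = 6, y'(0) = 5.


Characteristic roots of r² + 9 = 0 are ±3i, so y = C₁cos(3x) + C₂sin(3x).
Apply y(0) = 6: C₁ = 6. Differentiate and apply y'(0) = 5: 3·C₂ = 5, so C₂ = 5/3.
Particular solution: y = 6cos(3x) + (5/3)sin(3x).


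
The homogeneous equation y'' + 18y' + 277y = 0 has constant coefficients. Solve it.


Characteristic equation: r² + 18r + 277 = 0.
Discriminant is negative; roots r = -9 ± 14i (complex conjugate pair).
General solution uses e^(α x)(C₁ cos(β x) + C₂ sin(β x)): y = e^(-9x)(C₁cos(14x) + C₂sin(14x)).


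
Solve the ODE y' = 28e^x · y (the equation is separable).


Separate variables: dy/y = 28e^x dx.
Integrate: ln|y| = 28e^x + C₀.
Exponentiate: y = Ce^(28e^x).


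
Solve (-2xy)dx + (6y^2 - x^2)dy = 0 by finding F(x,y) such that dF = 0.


Check exactness: ∂M/∂y = -2x and ∂N/∂x = -2x; equal, so the equation is exact.
Integrate M with respect to x (treating y as constant): ∫M dx = -x^2y + h(y).
Differentiate w.r.t. y and set equal to N: the x-dependent terms already match, leaving h'(y) = 6y^2. Integrate: h(y) = 2y^3.
So F(x,y) = 2y^3 - x^2y.
General solution: 2y^3 - x^2y = C.


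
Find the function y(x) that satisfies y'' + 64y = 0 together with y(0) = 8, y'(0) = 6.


Characteristic roots of r² + 64 = 0 are ±8i, so y = C₁cos(8x) + C₂sin(8x).
Apply y(0) = 8: C₁ = 8. Differentiate and apply y'(0) = 6: 8·C₂ = 6, so C₂ = 3/4.
Particular solution: y = 8cos(8x) + (3/4)sin(8x).


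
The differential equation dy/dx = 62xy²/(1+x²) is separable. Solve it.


Separate: dy/y² = 62x/(1+x²) dx.
Integrate LHS: ∫ dy/y² = -1/y.
Integrate RHS via u = 1+x²: 31ln(1+x²) + C.
Result: -1/y = 31ln(1+x²) + C.


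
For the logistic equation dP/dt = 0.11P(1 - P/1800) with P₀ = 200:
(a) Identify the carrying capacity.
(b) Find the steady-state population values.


Logistic ODE dP/dt = 0.11P(1 - P/1800) has equilibria where dP/dt = 0, i.e. P = 0 or P = 1800.
The coefficient (1 - P/K) = 0 when P = K, identifying K = 1800 as the carrying capacity.
(a) K = 1800; (b) equilibria P = 0 and P = 1800.
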